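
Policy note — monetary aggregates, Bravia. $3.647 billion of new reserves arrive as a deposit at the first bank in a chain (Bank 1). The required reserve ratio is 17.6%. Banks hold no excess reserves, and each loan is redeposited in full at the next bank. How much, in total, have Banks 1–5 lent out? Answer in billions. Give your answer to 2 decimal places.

Bank i lends (1 − rr)^i of the original deposit: Bank 1 lends 3.647·0.8240 ≈ 3.0051, Bank 2 lends 3.647·0.8240² ≈ 2.4762, and so on.
Summing a geometric series: total = 3.647·[0.8240·(1 − 0.8240^5) / (1 − 0.8240)] ≈ 10.5885 billion.

$10.59 billion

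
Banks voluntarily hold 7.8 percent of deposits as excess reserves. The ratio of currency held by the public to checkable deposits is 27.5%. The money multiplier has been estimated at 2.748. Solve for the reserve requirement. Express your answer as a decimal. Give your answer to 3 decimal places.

0.111

Using m = 2.748. Since m = (1 + c)/(c + rr + e), the denominator satisfies c + rr + e = (1 + c)/m = (1 + 0.275) / 2.748 ≈ 0.463974.
With c = 0.275 and e = 0.078, the reserve requirement is 0.463974 − 0.275 − 0.078 = 0.110974.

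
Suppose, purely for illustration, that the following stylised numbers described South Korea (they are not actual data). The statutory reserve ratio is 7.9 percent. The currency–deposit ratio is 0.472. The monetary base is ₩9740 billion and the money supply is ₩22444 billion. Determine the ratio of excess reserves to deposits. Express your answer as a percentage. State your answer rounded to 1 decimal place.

8.8%

Using m = M/MB = 22444/9740 ≈ 2.304312. Since m = (1 + c)/(c + rr + e), the denominator satisfies c + rr + e = (1 + c)/m = (1 + 0.472) / 2.304312 ≈ 0.638802.
With c = 0.472 and rr = 0.079, the ratio of excess reserves to deposits is 0.638802 − 0.472 − 0.079 = 0.087802.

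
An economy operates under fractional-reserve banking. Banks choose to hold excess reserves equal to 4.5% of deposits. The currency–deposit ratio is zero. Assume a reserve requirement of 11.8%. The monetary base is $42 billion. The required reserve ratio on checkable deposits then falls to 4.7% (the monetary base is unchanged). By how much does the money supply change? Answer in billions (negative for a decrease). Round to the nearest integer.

Initially m₁ = 1 / (0.118 + 0.045) ≈ 6.1350, so M₁ = 6.1350 × 42 = 257.67 billion.
After the change m₂ = 1 / (0.047 + 0.045) ≈ 10.8696, so M₂ = 10.8696 × 42 = 456.5232 billion.
ΔM = M₂ − M₁ = 456.5232 − 257.67 = 198.8532 billion.

$199 billion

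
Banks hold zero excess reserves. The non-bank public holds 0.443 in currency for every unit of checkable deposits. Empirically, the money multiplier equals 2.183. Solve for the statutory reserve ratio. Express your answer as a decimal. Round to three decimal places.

Using m = 2.183. Since m = (1 + c)/(c + rr + e), the denominator satisfies c + rr + e = (1 + c)/m = (1 + 0.443) / 2.183 ≈ 0.661017.
With c = 0.443 and e = 0, the statutory reserve ratio is 0.661017 − 0.443 − 0 = 0.218017.

0.218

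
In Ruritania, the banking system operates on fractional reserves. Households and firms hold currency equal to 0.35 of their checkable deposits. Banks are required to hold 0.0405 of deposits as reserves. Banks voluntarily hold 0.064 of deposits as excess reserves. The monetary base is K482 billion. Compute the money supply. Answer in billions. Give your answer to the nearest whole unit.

K1432 billion

The money multiplier is m = (1 + c) / (rr + e + c) = (1 + 0.35) / (0.0405 + 0.064 + 0.35) ≈ 2.9703.
So M = m × MB = 2.9703 × 482 = 1431.6846 billion.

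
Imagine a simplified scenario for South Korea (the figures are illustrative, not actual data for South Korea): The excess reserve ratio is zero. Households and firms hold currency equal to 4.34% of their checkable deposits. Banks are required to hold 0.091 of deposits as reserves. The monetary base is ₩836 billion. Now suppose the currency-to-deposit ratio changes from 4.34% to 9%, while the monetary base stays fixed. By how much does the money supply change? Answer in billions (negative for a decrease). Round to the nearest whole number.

Initially m₁ = (1 + 0.0434) / (0.091 + 0.0434) ≈ 7.7634, so M₁ = 7.7634 × 836 = 6490.2024 billion.
After the change m₂ = (1 + 0.09) / (0.091 + 0.09) ≈ 6.0221, so M₂ = 6.0221 × 836 = 5034.4756 billion.
ΔM = M₂ − M₁ = 5034.4756 − 6490.2024 = -1455.7268 billion.

-1456 billion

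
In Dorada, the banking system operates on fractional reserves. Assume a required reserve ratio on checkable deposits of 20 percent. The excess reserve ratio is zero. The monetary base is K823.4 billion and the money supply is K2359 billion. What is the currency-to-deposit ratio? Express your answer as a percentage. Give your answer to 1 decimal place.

Using m = M/MB = 2359/823.4 ≈ 2.864950. From m = (1 + c)/(c + rr + e), rearranging gives 1 + c = m·(c + rr + e), so c·(1 − m) = m·(rr + e) − 1.
Hence c = [m·(rr + e) − 1]/(1 − m) = [2.864950 × (0.2 + 0) − 1] / (1 − 2.864950) ≈ 0.228966.

22.9%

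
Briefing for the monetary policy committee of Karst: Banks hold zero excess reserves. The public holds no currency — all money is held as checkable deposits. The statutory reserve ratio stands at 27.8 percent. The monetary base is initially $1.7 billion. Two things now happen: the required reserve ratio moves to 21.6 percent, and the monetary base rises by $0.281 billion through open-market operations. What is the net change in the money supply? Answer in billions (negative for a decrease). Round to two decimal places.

Before: m₁ = 1 / (0.278) ≈ 3.5971, MB₁ = 1.7, so M₁ = 3.5971 × 1.7 ≈ 6.1151 billion.
After: m₂ = 1 / (0.216) ≈ 4.6296, MB₂ = 1.7 + 0.281 = 1.981, so M₂ = 4.6296 × 1.981 ≈ 9.1712 billion.
ΔM = M₂ − M₁ = 9.1712 − 6.1151 = 3.0561 billion.

$3.06 billion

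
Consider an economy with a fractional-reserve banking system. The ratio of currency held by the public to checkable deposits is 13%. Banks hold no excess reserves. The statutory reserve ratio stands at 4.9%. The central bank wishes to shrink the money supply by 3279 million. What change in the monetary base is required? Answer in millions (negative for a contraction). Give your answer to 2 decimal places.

The money multiplier is m = (1 + c) / (rr + c) = (1 + 0.13) / (0.049 + 0.13) ≈ 6.3128492.
ΔMB = ΔM / m = (−3279) / 6.3128492 ≈ -519.4168 million.

-519.42 million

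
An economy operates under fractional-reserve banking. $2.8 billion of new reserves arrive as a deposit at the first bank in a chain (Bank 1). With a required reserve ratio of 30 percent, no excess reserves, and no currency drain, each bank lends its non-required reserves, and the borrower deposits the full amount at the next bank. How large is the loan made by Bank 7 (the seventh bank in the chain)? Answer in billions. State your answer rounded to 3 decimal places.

$0.231 billion

Each bank lends a fraction (1 − rr) = 0.7000 of the deposit it receives, so Bank 7 receives 2.8·0.7000^6 and lends 2.8·0.7000^7 ≈ 0.2306 billion.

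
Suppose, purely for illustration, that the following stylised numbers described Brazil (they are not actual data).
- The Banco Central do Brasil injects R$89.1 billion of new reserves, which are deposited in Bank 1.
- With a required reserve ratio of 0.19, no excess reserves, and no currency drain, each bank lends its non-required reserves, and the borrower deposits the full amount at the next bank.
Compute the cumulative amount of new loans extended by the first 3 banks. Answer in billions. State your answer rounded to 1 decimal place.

Bank i lends (1 − rr)^i of the original deposit: Bank 1 lends 89.1·0.8100 = 72.1710, Bank 2 lends 89.1·0.8100² ≈ 58.4585, and so on.
Summing a geometric series: total = 89.1·[0.8100·(1 − 0.8100^3) / (1 − 0.8100)] ≈ 177.9809 billion.

R$178.0 billion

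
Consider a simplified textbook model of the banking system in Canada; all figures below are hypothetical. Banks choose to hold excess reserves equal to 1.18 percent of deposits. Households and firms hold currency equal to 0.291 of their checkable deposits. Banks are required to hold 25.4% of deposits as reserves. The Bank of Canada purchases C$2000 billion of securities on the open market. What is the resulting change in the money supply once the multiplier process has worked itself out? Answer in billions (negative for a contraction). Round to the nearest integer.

The money multiplier is m = (1 + c) / (rr + e + c) = (1 + 0.291) / (0.254 + 0.0118 + 0.291) ≈ 2.31861.
The purchase adds 2000 billion of base, so ΔM = m × ΔMB = 2.31861 × (+2000) = 4637.22 billion.

C$4637 billion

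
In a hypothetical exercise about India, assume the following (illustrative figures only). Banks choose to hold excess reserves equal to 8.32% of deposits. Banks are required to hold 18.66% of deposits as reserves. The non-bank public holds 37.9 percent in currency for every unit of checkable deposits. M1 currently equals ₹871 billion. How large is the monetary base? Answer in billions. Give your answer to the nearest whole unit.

₹410 billion

The money multiplier is m = (1 + c) / (rr + e + c) = (1 + 0.379) / (0.1866 + 0.0832 + 0.379) ≈ 2.1255.
MB = M / m = 871 / 2.1255 ≈ 409.7859 billion.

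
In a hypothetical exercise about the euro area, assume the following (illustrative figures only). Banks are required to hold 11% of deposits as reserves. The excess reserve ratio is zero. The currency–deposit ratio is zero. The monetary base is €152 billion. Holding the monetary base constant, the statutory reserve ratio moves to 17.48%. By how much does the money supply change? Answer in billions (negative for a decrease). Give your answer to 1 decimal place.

-512.3 billion

Initially m₁ = 1 / (0.11) ≈ 9.09091, so M₁ = 9.09091 × 152 ≈ 1381.8183 billion.
After the change m₂ = 1 / (0.1748) ≈ 5.72082, so M₂ = 5.72082 × 152 ≈ 869.5646 billion.
ΔM = M₂ − M₁ = 869.5646 − 1381.8183 = -512.2537 billion.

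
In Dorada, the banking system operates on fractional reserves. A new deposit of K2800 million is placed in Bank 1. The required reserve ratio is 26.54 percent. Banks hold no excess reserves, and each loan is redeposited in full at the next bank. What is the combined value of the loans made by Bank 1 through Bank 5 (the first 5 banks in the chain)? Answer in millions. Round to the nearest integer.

Bank i lends (1 − rr)^i of the original deposit: Bank 1 lends 2800·0.7346 = 2056.8800, Bank 2 lends 2800·0.7346² ≈ 1510.9840, and so on.
Summing a geometric series: total = 2800·[0.7346·(1 − 0.7346^5) / (1 − 0.7346)] ≈ 6092.1965 million.

K6092 million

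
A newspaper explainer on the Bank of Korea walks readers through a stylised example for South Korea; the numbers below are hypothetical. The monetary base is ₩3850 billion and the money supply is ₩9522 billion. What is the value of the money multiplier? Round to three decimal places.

The money multiplier is m = M / MB = 9522 / 3850 ≈ 2.47325.

2.473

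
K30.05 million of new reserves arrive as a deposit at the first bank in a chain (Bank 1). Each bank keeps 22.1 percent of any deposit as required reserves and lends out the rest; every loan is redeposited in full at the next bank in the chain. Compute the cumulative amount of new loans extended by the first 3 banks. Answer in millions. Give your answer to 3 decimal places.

Bank i lends (1 − rr)^i of the original deposit: Bank 1 lends 30.05·0.7790 ≈ 23.4090, Bank 2 lends 30.05·0.7790² ≈ 18.2356, and so on.
Summing a geometric series: total = 30.05·[0.7790·(1 − 0.7790^3) / (1 − 0.7790)] ≈ 55.8500 million.

K55.850 million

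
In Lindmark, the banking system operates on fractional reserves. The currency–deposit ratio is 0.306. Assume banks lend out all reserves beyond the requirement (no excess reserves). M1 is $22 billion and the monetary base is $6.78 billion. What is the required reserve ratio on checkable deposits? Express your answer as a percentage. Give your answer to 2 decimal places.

Using m = M/MB = 22/6.78 ≈ 3.244838. Since m = (1 + c)/(c + rr + e), the denominator satisfies c + rr + e = (1 + c)/m = (1 + 0.306) / 3.244838 ≈ 0.402485.
With c = 0.306 and e = 0, the required reserve ratio on checkable deposits is 0.402485 − 0.306 − 0 = 0.096485.

9.65%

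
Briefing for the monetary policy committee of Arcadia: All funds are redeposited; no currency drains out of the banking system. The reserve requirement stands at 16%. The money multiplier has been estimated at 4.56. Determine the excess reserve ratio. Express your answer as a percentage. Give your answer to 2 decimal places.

Using m = 4.56. Since m = (1 + c)/(c + rr + e), the denominator satisfies c + rr + e = (1 + c)/m = (1 + 0) / 4.56 ≈ 0.219298.
With c = 0 and rr = 0.16, the excess reserve ratio is 0.219298 − 0 − 0.16 = 0.059298.

5.93%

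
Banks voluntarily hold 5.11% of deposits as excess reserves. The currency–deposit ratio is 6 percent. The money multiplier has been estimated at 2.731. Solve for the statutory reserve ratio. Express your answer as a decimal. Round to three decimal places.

Using m = 2.731. Since m = (1 + c)/(c + rr + e), the denominator satisfies c + rr + e = (1 + c)/m = (1 + 0.06) / 2.731 ≈ 0.388136.
With c = 0.06 and e = 0.0511, the statutory reserve ratio is 0.388136 − 0.06 − 0.0511 = 0.277036.

0.277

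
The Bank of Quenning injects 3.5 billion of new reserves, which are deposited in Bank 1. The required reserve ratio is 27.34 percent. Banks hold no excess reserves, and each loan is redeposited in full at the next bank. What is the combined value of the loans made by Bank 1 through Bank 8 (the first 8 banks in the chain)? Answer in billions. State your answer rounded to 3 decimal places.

Bank i lends (1 − rr)^i of the original deposit: Bank 1 lends 3.5·0.7266 = 2.5431, Bank 2 lends 3.5·0.7266² ≈ 1.8478, and so on.
Summing a geometric series: total = 3.5·[0.7266·(1 − 0.7266^8) / (1 − 0.7266)] ≈ 8.5791 billion.

8.579 billion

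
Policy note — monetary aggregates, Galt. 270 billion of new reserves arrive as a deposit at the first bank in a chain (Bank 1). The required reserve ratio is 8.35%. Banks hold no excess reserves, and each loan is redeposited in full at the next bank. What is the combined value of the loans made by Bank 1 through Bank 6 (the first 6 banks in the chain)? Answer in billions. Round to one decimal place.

1207.2 billion

Bank i lends (1 − rr)^i of the original deposit: Bank 1 lends 270·0.9165 = 247.4550, Bank 2 lends 270·0.9165² ≈ 226.7925, and so on.
Summing a geometric series: total = 270·[0.9165·(1 − 0.9165^6) / (1 − 0.9165)] ≈ 1207.2092 billion.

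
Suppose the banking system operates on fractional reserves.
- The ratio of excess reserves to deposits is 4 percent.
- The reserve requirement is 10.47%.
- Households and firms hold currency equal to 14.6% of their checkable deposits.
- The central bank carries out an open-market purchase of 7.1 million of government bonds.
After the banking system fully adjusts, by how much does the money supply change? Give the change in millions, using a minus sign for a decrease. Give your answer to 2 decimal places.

27.99 million

The money multiplier is m = (1 + c) / (rr + e + c) = (1 + 0.146) / (0.1047 + 0.04 + 0.146) ≈ 3.9422.
The purchase adds 7.1 million of base, so ΔM = m × ΔMB = 3.9422 × (+7.1) ≈ 27.9896 million.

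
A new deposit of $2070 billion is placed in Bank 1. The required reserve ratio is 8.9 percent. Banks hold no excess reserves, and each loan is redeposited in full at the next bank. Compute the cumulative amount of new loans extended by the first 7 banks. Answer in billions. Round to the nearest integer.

Bank i lends (1 − rr)^i of the original deposit: Bank 1 lends 2070·0.9110 = 1885.7700, Bank 2 lends 2070·0.9110² ≈ 1717.9365, and so on.
Summing a geometric series: total = 2070·[0.9110·(1 − 0.9110^7) / (1 − 0.9110)] ≈ 10154.5699 billion.

$10155 billion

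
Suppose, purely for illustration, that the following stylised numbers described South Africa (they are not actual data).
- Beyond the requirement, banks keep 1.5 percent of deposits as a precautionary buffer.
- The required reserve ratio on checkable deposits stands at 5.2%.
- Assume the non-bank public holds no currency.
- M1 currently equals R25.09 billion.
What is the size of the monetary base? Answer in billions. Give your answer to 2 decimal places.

The money multiplier is m = 1 / (rr + e) = 1 / (0.052 + 0.015) ≈ 14.92537.
MB = M / m = 25.09 / 14.92537 ≈ 1.681 billion.

R1.68 billion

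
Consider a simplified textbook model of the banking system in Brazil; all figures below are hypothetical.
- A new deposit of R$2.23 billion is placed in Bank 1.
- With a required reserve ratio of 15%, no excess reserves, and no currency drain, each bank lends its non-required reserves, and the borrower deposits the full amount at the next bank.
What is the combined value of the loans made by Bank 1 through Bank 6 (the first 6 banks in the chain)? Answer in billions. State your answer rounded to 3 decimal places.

R$7.871 billion

Bank i lends (1 − rr)^i of the original deposit: Bank 1 lends 2.23·0.8500 = 1.8955, Bank 2 lends 2.23·0.8500² ≈ 1.6112, and so on.
Summing a geometric series: total = 2.23·[0.8500·(1 − 0.8500^6) / (1 − 0.8500)] ≈ 7.8708 billion.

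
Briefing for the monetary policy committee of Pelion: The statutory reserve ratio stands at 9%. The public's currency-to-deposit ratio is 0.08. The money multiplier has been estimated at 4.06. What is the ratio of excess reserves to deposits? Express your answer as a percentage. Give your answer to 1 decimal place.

Using m = 4.06. Since m = (1 + c)/(c + rr + e), the denominator satisfies c + rr + e = (1 + c)/m = (1 + 0.08) / 4.06 ≈ 0.266010.
With c = 0.08 and rr = 0.09, the ratio of excess reserves to deposits is 0.266010 − 0.08 − 0.09 = 0.09601.

9.6%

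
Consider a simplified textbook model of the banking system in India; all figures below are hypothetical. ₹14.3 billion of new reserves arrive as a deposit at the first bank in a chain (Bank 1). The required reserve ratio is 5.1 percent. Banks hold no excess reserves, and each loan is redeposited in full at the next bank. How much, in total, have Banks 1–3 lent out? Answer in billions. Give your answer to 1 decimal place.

Bank i lends (1 − rr)^i of the original deposit: Bank 1 lends 14.3·0.9490 = 13.5707, Bank 2 lends 14.3·0.9490² ≈ 12.8786, and so on.
Summing a geometric series: total = 14.3·[0.9490·(1 − 0.9490^3) / (1 − 0.9490)] ≈ 38.6711 billion.

₹38.7 billion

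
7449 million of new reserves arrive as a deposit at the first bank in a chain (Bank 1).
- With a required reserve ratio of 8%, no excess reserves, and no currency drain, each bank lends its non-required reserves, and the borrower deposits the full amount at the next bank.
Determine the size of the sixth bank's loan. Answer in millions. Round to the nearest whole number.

Each bank lends a fraction (1 − rr) = 0.9200 of the deposit it receives, so Bank 6 receives 7449·0.9200^5 and lends 7449·0.9200^6 ≈ 4516.7384 million.

4517 million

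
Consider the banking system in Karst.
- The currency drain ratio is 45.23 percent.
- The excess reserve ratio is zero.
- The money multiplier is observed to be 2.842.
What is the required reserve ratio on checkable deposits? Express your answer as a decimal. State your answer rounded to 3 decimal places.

0.059

Using m = 2.842. Since m = (1 + c)/(c + rr + e), the denominator satisfies c + rr + e = (1 + c)/m = (1 + 0.4523) / 2.842 ≈ 0.511013.
With c = 0.4523 and e = 0, the required reserve ratio on checkable deposits is 0.511013 − 0.4523 − 0 = 0.058713.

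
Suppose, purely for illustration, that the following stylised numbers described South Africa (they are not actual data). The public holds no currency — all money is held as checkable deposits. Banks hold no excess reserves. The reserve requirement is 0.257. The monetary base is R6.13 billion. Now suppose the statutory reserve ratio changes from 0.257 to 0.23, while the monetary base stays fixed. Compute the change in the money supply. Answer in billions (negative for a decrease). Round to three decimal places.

R2.800 billion

Initially m₁ = 1 / (0.257) ≈ 3.89105, so M₁ = 3.89105 × 6.13 ≈ 23.8521 billion.
After the change m₂ = 1 / (0.23) ≈ 4.34783, so M₂ = 4.34783 × 6.13 ≈ 26.6522 billion.
ΔM = M₂ − M₁ = 26.6522 − 23.8521 = 2.8001 billion.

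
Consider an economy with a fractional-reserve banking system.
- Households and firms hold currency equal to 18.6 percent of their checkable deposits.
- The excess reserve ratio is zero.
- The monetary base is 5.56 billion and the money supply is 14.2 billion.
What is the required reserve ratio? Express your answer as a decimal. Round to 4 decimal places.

0.2784

Using m = M/MB = 14.2/5.56 ≈ 2.553957. Since m = (1 + c)/(c + rr + e), the denominator satisfies c + rr + e = (1 + c)/m = (1 + 0.186) / 2.553957 ≈ 0.464377.
With c = 0.186 and e = 0, the required reserve ratio is 0.464377 − 0.186 − 0 = 0.278377.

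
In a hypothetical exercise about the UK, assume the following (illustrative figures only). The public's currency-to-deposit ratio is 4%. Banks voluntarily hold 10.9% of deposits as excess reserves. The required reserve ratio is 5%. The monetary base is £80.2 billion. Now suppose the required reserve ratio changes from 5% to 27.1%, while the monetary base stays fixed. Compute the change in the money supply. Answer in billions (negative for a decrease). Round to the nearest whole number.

-221 billion

Initially m₁ = (1 + 0.04) / (0.05 + 0.109 + 0.04) ≈ 5.2261, so M₁ = 5.2261 × 80.2 ≈ 419.1332 billion.
After the change m₂ = (1 + 0.04) / (0.271 + 0.109 + 0.04) ≈ 2.4762, so M₂ = 2.4762 × 80.2 ≈ 198.5912 billion.
ΔM = M₂ − M₁ = 198.5912 − 419.1332 = -220.542 billion.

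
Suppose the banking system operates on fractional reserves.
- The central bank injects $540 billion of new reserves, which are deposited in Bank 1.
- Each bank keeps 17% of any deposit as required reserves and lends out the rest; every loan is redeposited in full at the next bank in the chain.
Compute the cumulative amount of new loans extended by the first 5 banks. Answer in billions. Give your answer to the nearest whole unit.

Bank i lends (1 − rr)^i of the original deposit: Bank 1 lends 540·0.8300 = 448.2000, Bank 2 lends 540·0.8300² = 372.0060, and so on.
Summing a geometric series: total = 540·[0.8300·(1 − 0.8300^5) / (1 − 0.8300)] ≈ 1597.9541 billion.

$1598 billion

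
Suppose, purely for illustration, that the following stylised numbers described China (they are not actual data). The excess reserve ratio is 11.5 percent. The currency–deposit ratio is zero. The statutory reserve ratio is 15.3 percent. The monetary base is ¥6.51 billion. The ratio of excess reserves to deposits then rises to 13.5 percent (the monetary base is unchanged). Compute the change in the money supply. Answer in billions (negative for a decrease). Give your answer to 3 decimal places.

Initially m₁ = 1 / (0.153 + 0.115) ≈ 3.73134, so M₁ = 3.73134 × 6.51 ≈ 24.291 billion.
After the change m₂ = 1 / (0.153 + 0.135) ≈ 3.47222, so M₂ = 3.47222 × 6.51 ≈ 22.6042 billion.
ΔM = M₂ − M₁ = 22.6042 − 24.291 = -1.6868 billion.

-1.687 billion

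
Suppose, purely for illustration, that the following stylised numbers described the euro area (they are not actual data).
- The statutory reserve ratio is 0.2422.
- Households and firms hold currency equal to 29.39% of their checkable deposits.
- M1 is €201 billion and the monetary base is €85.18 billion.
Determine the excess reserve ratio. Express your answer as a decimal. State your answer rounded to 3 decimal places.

0.012

Using m = M/MB = 201/85.18 ≈ 2.359709. Since m = (1 + c)/(c + rr + e), the denominator satisfies c + rr + e = (1 + c)/m = (1 + 0.2939) / 2.359709 ≈ 0.548330.
With c = 0.2939 and rr = 0.2422, the excess reserve ratio is 0.548330 − 0.2939 − 0.2422 = 0.01223.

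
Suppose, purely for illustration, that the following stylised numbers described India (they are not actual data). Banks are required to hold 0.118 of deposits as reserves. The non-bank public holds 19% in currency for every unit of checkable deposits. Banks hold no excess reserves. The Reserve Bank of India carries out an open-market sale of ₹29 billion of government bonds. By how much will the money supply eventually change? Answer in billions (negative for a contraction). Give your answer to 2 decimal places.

The money multiplier is m = (1 + c) / (rr + c) = (1 + 0.19) / (0.118 + 0.19) ≈ 3.86364.
The sale removes 29 billion of base, so ΔM = m × ΔMB = 3.86364 × (−29) ≈ -112.0456 billion.

-112.05 billion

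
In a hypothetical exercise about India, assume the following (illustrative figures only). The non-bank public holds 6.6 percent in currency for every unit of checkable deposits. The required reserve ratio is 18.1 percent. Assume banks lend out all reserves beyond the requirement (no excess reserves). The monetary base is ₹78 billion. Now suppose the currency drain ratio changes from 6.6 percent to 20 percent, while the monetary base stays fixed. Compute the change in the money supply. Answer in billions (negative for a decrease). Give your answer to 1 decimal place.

-91.0 billion

Initially m₁ = (1 + 0.066) / (0.181 + 0.066) ≈ 4.3158, so M₁ = 4.3158 × 78 = 336.6324 billion.
After the change m₂ = (1 + 0.2) / (0.181 + 0.2) ≈ 3.1496, so M₂ = 3.1496 × 78 = 245.6688 billion.
ΔM = M₂ − M₁ = 245.6688 − 336.6324 = -90.9636 billion.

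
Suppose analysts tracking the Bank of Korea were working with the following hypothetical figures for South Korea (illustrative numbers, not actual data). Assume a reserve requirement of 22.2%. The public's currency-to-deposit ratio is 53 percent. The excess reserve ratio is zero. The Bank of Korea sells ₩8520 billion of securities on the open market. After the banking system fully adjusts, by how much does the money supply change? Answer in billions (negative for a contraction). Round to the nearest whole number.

-17335 billion

The money multiplier is m = (1 + c) / (rr + c) = (1 + 0.53) / (0.222 + 0.53) ≈ 2.03457.
The sale removes 8520 billion of base, so ΔM = m × ΔMB = 2.03457 × (−8520) = -17334.5364 billion.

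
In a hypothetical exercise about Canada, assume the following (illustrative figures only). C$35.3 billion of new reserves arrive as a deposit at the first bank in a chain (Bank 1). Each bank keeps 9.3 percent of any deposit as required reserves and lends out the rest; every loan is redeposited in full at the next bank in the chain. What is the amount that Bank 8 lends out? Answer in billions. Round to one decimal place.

C$16.2 billion

Each bank lends a fraction (1 − rr) = 0.9070 of the deposit it receives, so Bank 8 receives 35.3·0.9070^7 and lends 35.3·0.9070^8 ≈ 16.1671 billion.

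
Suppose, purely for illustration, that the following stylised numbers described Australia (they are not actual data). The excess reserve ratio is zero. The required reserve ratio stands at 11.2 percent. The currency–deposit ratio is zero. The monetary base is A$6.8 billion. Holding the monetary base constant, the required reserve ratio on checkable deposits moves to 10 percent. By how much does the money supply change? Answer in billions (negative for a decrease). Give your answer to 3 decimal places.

A$7.286 billion

Initially m₁ = 1 / (0.112) ≈ 8.92857, so M₁ = 8.92857 × 6.8 ≈ 60.7143 billion.
After the change m₂ = 1 / (0.1) = 10, so M₂ = 10 × 6.8 = 68 billion.
ΔM = M₂ − M₁ = 68 − 60.7143 = 7.2857 billion.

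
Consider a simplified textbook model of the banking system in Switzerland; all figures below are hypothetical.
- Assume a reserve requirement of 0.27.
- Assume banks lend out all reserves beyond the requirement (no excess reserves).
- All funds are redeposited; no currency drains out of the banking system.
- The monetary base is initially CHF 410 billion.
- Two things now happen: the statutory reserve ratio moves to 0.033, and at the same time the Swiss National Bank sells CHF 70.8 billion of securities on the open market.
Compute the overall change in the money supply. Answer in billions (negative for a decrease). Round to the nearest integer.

CHF 8760 billion

Before: m₁ = 1 / (0.27) ≈ 3.7037, MB₁ = 410, so M₁ = 3.7037 × 410 = 1518.517 billion.
After: m₂ = 1 / (0.033) ≈ 30.3030, MB₂ = 410 − 70.8 = 339.2, so M₂ = 30.3030 × 339.2 = 10278.7776 billion.
ΔM = M₂ − M₁ = 10278.7776 − 1518.517 = 8760.2606 billion.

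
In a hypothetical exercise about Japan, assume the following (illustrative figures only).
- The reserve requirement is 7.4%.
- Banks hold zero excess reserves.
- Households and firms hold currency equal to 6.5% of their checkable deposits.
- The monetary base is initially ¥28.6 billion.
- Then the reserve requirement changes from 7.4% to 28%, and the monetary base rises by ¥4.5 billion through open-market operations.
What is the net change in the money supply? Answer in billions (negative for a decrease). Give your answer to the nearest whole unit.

Before: m₁ = (1 + 0.065) / (0.074 + 0.065) ≈ 7.6619, MB₁ = 28.6, so M₁ = 7.6619 × 28.6 ≈ 219.1303 billion.
After: m₂ = (1 + 0.065) / (0.28 + 0.065) ≈ 3.0870, MB₂ = 28.6 + 4.5 = 33.1, so M₂ = 3.0870 × 33.1 = 102.1797 billion.
ΔM = M₂ − M₁ = 102.1797 − 219.1303 = -116.9506 billion.

-117 billion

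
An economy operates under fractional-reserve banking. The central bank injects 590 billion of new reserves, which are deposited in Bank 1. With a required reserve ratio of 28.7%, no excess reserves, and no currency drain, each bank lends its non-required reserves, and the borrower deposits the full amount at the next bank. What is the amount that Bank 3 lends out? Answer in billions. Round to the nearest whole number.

214 billion

Each bank lends a fraction (1 − rr) = 0.7130 of the deposit it receives, so Bank 3 receives 590·0.7130^2 and lends 590·0.7130^3 ≈ 213.8556 billion.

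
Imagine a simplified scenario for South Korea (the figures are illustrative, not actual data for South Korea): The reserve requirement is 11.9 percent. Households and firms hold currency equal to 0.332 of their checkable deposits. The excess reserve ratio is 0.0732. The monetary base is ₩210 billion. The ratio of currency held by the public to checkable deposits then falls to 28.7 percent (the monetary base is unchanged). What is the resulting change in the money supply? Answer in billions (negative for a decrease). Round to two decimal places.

₩30.39 billion

Initially m₁ = (1 + 0.332) / (0.119 + 0.0732 + 0.332) ≈ 2.541015, so M₁ = 2.541015 × 210 ≈ 533.6131 billion.
After the change m₂ = (1 + 0.287) / (0.119 + 0.0732 + 0.287) ≈ 2.685726, so M₂ = 2.685726 × 210 ≈ 564.0025 billion.
ΔM = M₂ − M₁ = 564.0025 − 533.6131 = 30.3894 billion.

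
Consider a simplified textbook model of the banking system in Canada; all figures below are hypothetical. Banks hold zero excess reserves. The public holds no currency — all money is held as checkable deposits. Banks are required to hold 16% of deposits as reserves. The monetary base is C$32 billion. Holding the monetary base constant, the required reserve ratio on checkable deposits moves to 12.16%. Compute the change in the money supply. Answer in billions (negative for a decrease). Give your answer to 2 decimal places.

C$63.16 billion

Initially m₁ = 1 / (0.16) = 6.25, so M₁ = 6.25 × 32 = 200 billion.
After the change m₂ = 1 / (0.1216) ≈ 8.22368, so M₂ = 8.22368 × 32 ≈ 263.1578 billion.
ΔM = M₂ − M₁ = 263.1578 − 200 = 63.1578 billion.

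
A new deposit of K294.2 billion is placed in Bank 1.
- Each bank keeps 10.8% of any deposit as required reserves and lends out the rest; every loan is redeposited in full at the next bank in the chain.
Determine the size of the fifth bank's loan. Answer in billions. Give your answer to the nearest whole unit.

K166 billion

Each bank lends a fraction (1 − rr) = 0.8920 of the deposit it receives, so Bank 5 receives 294.2·0.8920^4 and lends 294.2·0.8920^5 ≈ 166.1372 billion.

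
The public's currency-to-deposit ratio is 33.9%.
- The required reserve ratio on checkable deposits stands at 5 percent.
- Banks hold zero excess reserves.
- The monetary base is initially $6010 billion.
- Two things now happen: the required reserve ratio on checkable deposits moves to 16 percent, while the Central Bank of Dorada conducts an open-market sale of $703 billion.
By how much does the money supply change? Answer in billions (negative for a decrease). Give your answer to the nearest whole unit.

Before: m₁ = (1 + 0.339) / (0.05 + 0.339) ≈ 3.44216, MB₁ = 6010, so M₁ = 3.44216 × 6010 = 20687.3816 billion.
After: m₂ = (1 + 0.339) / (0.16 + 0.339) ≈ 2.68337, MB₂ = 6010 − 703 = 5307, so M₂ = 2.68337 × 5307 ≈ 14240.6446 billion.
ΔM = M₂ − M₁ = 14240.6446 − 20687.3816 = -6446.737 billion.

-6447 billion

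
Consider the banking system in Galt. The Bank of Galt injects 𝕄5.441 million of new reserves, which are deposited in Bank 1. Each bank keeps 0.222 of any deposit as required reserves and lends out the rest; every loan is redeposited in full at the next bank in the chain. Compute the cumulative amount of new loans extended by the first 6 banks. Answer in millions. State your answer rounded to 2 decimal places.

Bank i lends (1 − rr)^i of the original deposit: Bank 1 lends 5.441·0.7780 ≈ 4.2331, Bank 2 lends 5.441·0.7780² ≈ 3.2934, and so on.
Summing a geometric series: total = 5.441·[0.7780·(1 − 0.7780^6) / (1 − 0.7780)] ≈ 14.8395 million.

𝕄14.84 million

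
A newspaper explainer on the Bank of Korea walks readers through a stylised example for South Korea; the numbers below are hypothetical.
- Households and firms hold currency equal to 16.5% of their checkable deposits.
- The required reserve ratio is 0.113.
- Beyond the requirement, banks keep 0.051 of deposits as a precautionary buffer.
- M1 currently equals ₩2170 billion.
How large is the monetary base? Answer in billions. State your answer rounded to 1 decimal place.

₩612.8 billion

The money multiplier is m = (1 + c) / (rr + e + c) = (1 + 0.165) / (0.113 + 0.051 + 0.165) ≈ 3.541033.
MB = M / m = 2170 / 3.541033 ≈ 612.8155 billion.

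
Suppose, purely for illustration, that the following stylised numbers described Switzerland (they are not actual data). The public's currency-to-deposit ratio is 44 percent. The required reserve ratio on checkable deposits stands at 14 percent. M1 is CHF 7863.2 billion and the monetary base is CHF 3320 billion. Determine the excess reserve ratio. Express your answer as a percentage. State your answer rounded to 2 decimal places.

2.80%

Using m = M/MB = 7863.2/3320 ≈ 2.368434. Since m = (1 + c)/(c + rr + e), the denominator satisfies c + rr + e = (1 + c)/m = (1 + 0.44) / 2.368434 ≈ 0.607997.
With c = 0.44 and rr = 0.14, the excess reserve ratio is 0.607997 − 0.44 − 0.14 = 0.027997.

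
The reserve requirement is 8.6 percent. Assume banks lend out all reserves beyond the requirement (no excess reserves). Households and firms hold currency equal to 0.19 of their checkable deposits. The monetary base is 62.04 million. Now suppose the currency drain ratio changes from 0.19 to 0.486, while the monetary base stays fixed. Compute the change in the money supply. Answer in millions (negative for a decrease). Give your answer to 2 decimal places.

-106.32 million

Initially m₁ = (1 + 0.19) / (0.086 + 0.19) ≈ 4.31159, so M₁ = 4.31159 × 62.04 ≈ 267.491 million.
After the change m₂ = (1 + 0.486) / (0.086 + 0.486) ≈ 2.59790, so M₂ = 2.59790 × 62.04 ≈ 161.1737 million.
ΔM = M₂ − M₁ = 161.1737 − 267.491 = -106.3173 million.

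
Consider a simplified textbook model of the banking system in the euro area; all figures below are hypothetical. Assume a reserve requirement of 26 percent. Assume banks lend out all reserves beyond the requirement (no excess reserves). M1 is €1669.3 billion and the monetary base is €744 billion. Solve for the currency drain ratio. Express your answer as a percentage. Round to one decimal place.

Using m = M/MB = 1669.3/744 ≈ 2.243683. From m = (1 + c)/(c + rr + e), rearranging gives 1 + c = m·(c + rr + e), so c·(1 − m) = m·(rr + e) − 1.
Hence c = [m·(rr + e) − 1]/(1 − m) = [2.243683 × (0.26 + 0) − 1] / (1 − 2.243683) ≈ 0.335007.

33.5%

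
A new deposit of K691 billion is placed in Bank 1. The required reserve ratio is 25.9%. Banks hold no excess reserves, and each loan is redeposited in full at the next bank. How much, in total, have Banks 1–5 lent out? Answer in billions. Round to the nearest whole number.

K1535 billion

Bank i lends (1 − rr)^i of the original deposit: Bank 1 lends 691·0.7410 = 512.0310, Bank 2 lends 691·0.7410² ≈ 379.4150, and so on.
Summing a geometric series: total = 691·[0.7410·(1 − 0.7410^5) / (1 − 0.7410)] ≈ 1535.2942 billion.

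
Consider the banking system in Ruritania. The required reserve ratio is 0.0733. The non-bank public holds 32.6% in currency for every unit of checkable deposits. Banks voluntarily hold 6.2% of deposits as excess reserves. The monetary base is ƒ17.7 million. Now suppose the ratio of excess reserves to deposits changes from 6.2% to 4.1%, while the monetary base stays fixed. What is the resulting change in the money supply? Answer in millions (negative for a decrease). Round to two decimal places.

Initially m₁ = (1 + 0.326) / (0.0733 + 0.062 + 0.326) ≈ 2.87449, so M₁ = 2.87449 × 17.7 ≈ 50.8785 million.
After the change m₂ = (1 + 0.326) / (0.0733 + 0.041 + 0.326) ≈ 3.01158, so M₂ = 3.01158 × 17.7 ≈ 53.305 million.
ΔM = M₂ − M₁ = 53.305 − 50.8785 = 2.4265 million.

ƒ2.43 million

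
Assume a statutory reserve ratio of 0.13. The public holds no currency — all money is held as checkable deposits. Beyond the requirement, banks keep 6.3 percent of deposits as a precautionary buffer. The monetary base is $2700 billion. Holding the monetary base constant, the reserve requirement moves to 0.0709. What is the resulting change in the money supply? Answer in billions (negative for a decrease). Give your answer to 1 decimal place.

$6174.7 billion

Initially m₁ = 1 / (0.13 + 0.063) ≈ 5.181347, so M₁ = 5.181347 × 2700 = 13989.6369 billion.
After the change m₂ = 1 / (0.0709 + 0.063) ≈ 7.468260, so M₂ = 7.468260 × 2700 = 20164.302 billion.
ΔM = M₂ − M₁ = 20164.302 − 13989.6369 = 6174.6651 billion.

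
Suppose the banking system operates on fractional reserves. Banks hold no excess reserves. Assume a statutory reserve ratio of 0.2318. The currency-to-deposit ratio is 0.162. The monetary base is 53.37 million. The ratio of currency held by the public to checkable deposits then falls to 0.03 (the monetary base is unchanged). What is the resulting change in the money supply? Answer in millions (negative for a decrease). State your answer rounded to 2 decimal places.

52.49 million

Initially m₁ = (1 + 0.162) / (0.2318 + 0.162) ≈ 2.95074, so M₁ = 2.95074 × 53.37 ≈ 157.481 million.
After the change m₂ = (1 + 0.03) / (0.2318 + 0.03) ≈ 3.93430, so M₂ = 3.93430 × 53.37 ≈ 209.9736 million.
ΔM = M₂ − M₁ = 209.9736 − 157.481 = 52.4926 million.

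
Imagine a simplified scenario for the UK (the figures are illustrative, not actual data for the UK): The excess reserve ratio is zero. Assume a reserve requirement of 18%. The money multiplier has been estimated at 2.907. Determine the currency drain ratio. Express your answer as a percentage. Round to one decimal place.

Using m = 2.907. From m = (1 + c)/(c + rr + e), rearranging gives 1 + c = m·(c + rr + e), so c·(1 − m) = m·(rr + e) − 1.
Hence c = [m·(rr + e) − 1]/(1 − m) = [2.907 × (0.18 + 0) − 1] / (1 − 2.907) ≈ 0.249995.

25.0%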